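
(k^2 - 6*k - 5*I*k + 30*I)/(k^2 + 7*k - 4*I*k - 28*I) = (k^2 - k*(6 + 5*I) + 30*I)/(k^2 + k*(7 - 4*I) - 28*I)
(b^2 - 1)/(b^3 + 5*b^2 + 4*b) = (b - 1)/(b*(b + 4))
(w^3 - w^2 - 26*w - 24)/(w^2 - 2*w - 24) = w + 1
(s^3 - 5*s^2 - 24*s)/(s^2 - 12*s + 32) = s*(s + 3)/(s - 4)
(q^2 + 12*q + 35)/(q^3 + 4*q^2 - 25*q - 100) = (q + 7)/(q^2 - q - 20)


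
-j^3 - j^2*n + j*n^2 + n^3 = (-j + n)*(j + n)^2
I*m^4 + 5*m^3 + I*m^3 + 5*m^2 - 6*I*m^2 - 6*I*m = m*(m - 3*I)*(m - 2*I)*(I*m + I)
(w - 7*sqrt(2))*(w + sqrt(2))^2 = w^3 - 5*sqrt(2)*w^2 - 26*w - 14*sqrt(2)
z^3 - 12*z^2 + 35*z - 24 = (z - 8)*(z - 3)*(z - 1)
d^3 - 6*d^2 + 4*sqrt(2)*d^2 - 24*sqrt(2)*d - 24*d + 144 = (d - 6)*(d - 2*sqrt(2))*(d + 6*sqrt(2))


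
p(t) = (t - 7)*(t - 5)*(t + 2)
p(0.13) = 71.26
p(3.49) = 29.10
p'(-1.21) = 39.59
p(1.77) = 63.69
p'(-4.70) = 171.27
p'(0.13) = 8.45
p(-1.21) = 40.28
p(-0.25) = 66.61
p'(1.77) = -15.00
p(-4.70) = -306.42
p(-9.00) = -1568.00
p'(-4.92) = 182.02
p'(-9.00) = 434.00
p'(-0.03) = 11.60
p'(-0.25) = 16.19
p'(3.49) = -22.26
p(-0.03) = 69.66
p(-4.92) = -345.28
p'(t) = (t - 7)*(t - 5) + (t - 7)*(t + 2) + (t - 5)*(t + 2)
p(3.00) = 40.00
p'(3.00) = -22.00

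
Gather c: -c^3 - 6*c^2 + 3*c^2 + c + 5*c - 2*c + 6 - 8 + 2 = -c^3 - 3*c^2 + 4*c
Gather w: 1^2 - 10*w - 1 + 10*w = 0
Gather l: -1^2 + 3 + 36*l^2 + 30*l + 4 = 36*l^2 + 30*l + 6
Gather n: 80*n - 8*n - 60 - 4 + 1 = 72*n - 63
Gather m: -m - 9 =-m - 9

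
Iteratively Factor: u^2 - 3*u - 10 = (u + 2)*(u - 5)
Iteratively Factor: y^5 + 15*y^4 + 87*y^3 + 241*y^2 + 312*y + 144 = (y + 4)*(y^4 + 11*y^3 + 43*y^2 + 69*y + 36) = (y + 3)*(y + 4)*(y^3 + 8*y^2 + 19*y + 12) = (y + 3)^2*(y + 4)*(y^2 + 5*y + 4) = (y + 3)^2*(y + 4)^2*(y + 1)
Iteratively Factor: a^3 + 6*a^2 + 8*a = (a + 4)*(a^2 + 2*a) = (a + 2)*(a + 4)*(a)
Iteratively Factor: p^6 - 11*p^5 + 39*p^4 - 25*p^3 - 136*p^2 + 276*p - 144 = (p - 4)*(p^5 - 7*p^4 + 11*p^3 + 19*p^2 - 60*p + 36) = (p - 4)*(p - 3)*(p^4 - 4*p^3 - p^2 + 16*p - 12) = (p - 4)*(p - 3)*(p + 2)*(p^3 - 6*p^2 + 11*p - 6) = (p - 4)*(p - 3)^2*(p + 2)*(p^2 - 3*p + 2) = (p - 4)*(p - 3)^2*(p - 2)*(p + 2)*(p - 1)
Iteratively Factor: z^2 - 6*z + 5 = (z - 1)*(z - 5)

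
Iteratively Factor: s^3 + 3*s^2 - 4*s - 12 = (s + 3)*(s^2 - 4) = (s - 2)*(s + 3)*(s + 2)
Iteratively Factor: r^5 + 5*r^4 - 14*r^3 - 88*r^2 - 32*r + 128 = (r - 4)*(r^4 + 9*r^3 + 22*r^2 - 32) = (r - 4)*(r + 4)*(r^3 + 5*r^2 + 2*r - 8) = (r - 4)*(r - 1)*(r + 4)*(r^2 + 6*r + 8) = (r - 4)*(r - 1)*(r + 4)^2*(r + 2)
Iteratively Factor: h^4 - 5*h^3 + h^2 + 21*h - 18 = (h - 3)*(h^3 - 2*h^2 - 5*h + 6) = (h - 3)*(h - 1)*(h^2 - h - 6) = (h - 3)^2*(h - 1)*(h + 2)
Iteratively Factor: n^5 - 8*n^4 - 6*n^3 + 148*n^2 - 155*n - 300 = (n + 4)*(n^4 - 12*n^3 + 42*n^2 - 20*n - 75) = (n + 1)*(n + 4)*(n^3 - 13*n^2 + 55*n - 75) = (n - 5)*(n + 1)*(n + 4)*(n^2 - 8*n + 15) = (n - 5)^2*(n + 1)*(n + 4)*(n - 3)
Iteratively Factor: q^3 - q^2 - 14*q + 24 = (q - 2)*(q^2 + q - 12) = (q - 3)*(q - 2)*(q + 4)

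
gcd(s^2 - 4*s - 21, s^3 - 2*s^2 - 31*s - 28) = s - 7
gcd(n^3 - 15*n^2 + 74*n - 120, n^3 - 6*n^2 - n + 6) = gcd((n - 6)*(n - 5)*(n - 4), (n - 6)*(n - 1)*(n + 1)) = n - 6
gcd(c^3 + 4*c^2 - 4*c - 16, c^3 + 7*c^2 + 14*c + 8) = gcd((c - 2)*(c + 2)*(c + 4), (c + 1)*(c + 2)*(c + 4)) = c^2 + 6*c + 8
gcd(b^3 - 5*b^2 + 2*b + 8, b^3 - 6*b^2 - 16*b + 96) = b - 4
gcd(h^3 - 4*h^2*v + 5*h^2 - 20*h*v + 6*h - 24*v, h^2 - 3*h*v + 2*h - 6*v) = h + 2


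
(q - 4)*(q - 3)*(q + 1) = q^3 - 6*q^2 + 5*q + 12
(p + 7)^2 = p^2 + 14*p + 49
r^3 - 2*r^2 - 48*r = r*(r - 8)*(r + 6)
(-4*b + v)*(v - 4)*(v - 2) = -4*b*v^2 + 24*b*v - 32*b + v^3 - 6*v^2 + 8*v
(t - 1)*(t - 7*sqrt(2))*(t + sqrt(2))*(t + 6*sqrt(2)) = t^4 - t^3 - 86*t^2 - 84*sqrt(2)*t + 86*t + 84*sqrt(2)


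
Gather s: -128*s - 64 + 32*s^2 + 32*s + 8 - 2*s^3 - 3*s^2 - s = -2*s^3 + 29*s^2 - 97*s - 56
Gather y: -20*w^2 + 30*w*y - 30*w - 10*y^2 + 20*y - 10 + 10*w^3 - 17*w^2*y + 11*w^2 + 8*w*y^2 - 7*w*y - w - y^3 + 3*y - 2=10*w^3 - 9*w^2 - 31*w - y^3 + y^2*(8*w - 10) + y*(-17*w^2 + 23*w + 23) - 12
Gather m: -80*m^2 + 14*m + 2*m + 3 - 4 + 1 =-80*m^2 + 16*m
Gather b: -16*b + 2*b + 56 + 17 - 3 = 70 - 14*b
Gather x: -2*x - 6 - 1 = -2*x - 7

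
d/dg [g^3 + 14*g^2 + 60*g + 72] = 3*g^2 + 28*g + 60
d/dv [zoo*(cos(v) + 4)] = zoo*sin(v)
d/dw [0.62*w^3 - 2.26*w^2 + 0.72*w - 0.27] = 1.86*w^2 - 4.52*w + 0.72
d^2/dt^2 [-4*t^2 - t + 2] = -8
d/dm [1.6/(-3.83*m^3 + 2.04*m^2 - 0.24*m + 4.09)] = (18.384*m^2 - 6.528*m + 0.384)/(3.83*m^3 - 2.04*m^2 + 0.24*m - 4.09)^2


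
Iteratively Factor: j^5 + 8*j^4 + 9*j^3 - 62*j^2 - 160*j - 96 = (j + 4)*(j^4 + 4*j^3 - 7*j^2 - 34*j - 24) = (j - 3)*(j + 4)*(j^3 + 7*j^2 + 14*j + 8) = (j - 3)*(j + 4)^2*(j^2 + 3*j + 2) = (j - 3)*(j + 2)*(j + 4)^2*(j + 1)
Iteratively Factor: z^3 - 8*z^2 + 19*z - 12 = (z - 3)*(z^2 - 5*z + 4) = (z - 3)*(z - 1)*(z - 4)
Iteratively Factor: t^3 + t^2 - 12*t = (t - 3)*(t^2 + 4*t) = (t - 3)*(t + 4)*(t)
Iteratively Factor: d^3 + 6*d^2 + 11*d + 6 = (d + 3)*(d^2 + 3*d + 2) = (d + 2)*(d + 3)*(d + 1)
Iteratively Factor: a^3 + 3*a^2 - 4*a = (a)*(a^2 + 3*a - 4) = a*(a + 4)*(a - 1)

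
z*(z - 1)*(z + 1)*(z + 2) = z^4 + 2*z^3 - z^2 - 2*z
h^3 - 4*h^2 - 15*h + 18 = (h - 6)*(h - 1)*(h + 3)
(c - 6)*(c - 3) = c^2 - 9*c + 18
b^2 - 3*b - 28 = (b - 7)*(b + 4)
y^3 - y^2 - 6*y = y*(y - 3)*(y + 2)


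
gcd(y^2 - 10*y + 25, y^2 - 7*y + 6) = 1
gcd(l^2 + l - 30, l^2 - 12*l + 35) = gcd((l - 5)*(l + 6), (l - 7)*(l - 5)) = l - 5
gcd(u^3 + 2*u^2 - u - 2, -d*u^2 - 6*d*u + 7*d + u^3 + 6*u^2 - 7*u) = u - 1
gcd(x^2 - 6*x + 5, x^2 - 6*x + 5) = x^2 - 6*x + 5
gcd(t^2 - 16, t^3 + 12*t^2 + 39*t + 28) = t + 4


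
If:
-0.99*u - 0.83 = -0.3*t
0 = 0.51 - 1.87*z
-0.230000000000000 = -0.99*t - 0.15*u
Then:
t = 0.34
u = -0.73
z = 0.27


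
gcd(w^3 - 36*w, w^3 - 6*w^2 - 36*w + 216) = w^2 - 36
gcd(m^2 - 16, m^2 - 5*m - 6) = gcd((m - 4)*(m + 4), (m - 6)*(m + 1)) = 1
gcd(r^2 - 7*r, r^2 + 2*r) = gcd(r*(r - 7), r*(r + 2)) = r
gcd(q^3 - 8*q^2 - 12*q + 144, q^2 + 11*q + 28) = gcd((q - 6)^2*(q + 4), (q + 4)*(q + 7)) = q + 4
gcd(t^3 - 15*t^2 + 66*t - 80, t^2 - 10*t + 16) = t^2 - 10*t + 16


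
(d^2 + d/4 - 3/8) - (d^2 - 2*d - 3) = 9*d/4 + 21/8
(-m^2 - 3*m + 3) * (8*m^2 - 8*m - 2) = -8*m^4 - 16*m^3 + 50*m^2 - 18*m - 6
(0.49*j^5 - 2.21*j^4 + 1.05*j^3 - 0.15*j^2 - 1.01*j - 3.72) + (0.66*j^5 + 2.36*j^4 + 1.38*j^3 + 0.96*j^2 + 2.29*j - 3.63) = 1.15*j^5 + 0.15*j^4 + 2.43*j^3 + 0.81*j^2 + 1.28*j - 7.35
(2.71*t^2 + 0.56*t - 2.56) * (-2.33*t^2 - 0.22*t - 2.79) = -6.3143*t^4 - 1.901*t^3 - 1.7193*t^2 - 0.9992*t + 7.1424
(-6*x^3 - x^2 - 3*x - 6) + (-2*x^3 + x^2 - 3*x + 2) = -8*x^3 - 6*x - 4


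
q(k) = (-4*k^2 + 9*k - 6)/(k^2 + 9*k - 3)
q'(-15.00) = -1.41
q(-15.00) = -11.97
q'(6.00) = -0.18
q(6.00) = -1.10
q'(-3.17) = -1.17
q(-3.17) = 3.48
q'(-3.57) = -1.35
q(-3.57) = 3.98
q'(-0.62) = -0.19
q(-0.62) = 1.60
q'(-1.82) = -0.73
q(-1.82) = 2.22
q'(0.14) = 10.53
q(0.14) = 2.80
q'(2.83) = -0.25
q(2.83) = -0.41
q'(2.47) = -0.25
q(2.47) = -0.32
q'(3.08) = -0.25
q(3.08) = -0.47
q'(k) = (9 - 8*k)/(k^2 + 9*k - 3) + (-2*k - 9)*(-4*k^2 + 9*k - 6)/(k^2 + 9*k - 3)^2 = 9*(-5*k^2 + 4*k + 3)/(k^4 + 18*k^3 + 75*k^2 - 54*k + 9)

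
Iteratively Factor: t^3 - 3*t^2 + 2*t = (t - 2)*(t^2 - t) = (t - 2)*(t - 1)*(t)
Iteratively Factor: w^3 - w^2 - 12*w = (w - 4)*(w^2 + 3*w) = (w - 4)*(w + 3)*(w)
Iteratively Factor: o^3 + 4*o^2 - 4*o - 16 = (o + 2)*(o^2 + 2*o - 8) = (o - 2)*(o + 2)*(o + 4)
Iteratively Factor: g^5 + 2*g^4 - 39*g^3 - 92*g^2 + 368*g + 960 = (g + 3)*(g^4 - g^3 - 36*g^2 + 16*g + 320) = (g - 4)*(g + 3)*(g^3 + 3*g^2 - 24*g - 80) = (g - 4)*(g + 3)*(g + 4)*(g^2 - g - 20) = (g - 5)*(g - 4)*(g + 3)*(g + 4)*(g + 4)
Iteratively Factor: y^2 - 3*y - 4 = (y - 4)*(y + 1)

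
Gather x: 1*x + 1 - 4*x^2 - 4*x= -4*x^2 - 3*x + 1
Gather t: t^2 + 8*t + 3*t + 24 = t^2 + 11*t + 24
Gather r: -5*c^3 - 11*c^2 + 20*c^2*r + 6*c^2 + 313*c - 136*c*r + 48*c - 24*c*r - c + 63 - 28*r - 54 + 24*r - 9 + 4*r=-5*c^3 - 5*c^2 + 360*c + r*(20*c^2 - 160*c)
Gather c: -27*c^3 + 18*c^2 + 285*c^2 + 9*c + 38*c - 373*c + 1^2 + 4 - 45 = -27*c^3 + 303*c^2 - 326*c - 40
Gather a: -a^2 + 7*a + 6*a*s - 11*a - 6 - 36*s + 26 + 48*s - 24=-a^2 + a*(6*s - 4) + 12*s - 4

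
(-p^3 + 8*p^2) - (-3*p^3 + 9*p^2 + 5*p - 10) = 2*p^3 - p^2 - 5*p + 10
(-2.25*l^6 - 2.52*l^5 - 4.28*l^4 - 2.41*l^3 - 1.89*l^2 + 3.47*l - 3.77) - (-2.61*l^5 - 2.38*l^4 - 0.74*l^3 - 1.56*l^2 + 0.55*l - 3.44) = -2.25*l^6 + 0.0899999999999999*l^5 - 1.9*l^4 - 1.67*l^3 - 0.33*l^2 + 2.92*l - 0.33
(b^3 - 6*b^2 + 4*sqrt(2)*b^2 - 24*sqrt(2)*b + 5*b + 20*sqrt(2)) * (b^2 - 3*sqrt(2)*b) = b^5 - 6*b^4 + sqrt(2)*b^4 - 19*b^3 - 6*sqrt(2)*b^3 + 5*sqrt(2)*b^2 + 144*b^2 - 120*b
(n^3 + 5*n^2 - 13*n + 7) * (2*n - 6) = 2*n^4 + 4*n^3 - 56*n^2 + 92*n - 42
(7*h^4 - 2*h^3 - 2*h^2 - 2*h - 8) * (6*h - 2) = 42*h^5 - 26*h^4 - 8*h^3 - 8*h^2 - 44*h + 16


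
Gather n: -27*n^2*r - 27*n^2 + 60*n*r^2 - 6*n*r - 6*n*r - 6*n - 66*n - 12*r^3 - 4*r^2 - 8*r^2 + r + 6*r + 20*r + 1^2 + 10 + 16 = n^2*(-27*r - 27) + n*(60*r^2 - 12*r - 72) - 12*r^3 - 12*r^2 + 27*r + 27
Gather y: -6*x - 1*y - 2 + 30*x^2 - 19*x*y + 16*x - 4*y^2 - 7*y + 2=30*x^2 + 10*x - 4*y^2 + y*(-19*x - 8)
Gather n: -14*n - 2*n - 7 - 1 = -16*n - 8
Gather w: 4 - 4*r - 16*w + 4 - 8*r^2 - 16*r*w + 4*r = -8*r^2 + w*(-16*r - 16) + 8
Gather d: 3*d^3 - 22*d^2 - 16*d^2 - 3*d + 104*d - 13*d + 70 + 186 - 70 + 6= 3*d^3 - 38*d^2 + 88*d + 192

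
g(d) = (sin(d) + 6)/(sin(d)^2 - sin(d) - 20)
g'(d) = (-2*sin(d)*cos(d) + cos(d))*(sin(d) + 6)/(sin(d)^2 - sin(d) - 20)^2 + cos(d)/(sin(d)^2 - sin(d) - 20)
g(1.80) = -0.35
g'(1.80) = 0.02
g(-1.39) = -0.28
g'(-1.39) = -0.00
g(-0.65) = -0.28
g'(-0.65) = -0.02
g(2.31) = -0.33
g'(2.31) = 0.04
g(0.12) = -0.30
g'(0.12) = -0.04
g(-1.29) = -0.28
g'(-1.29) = -0.00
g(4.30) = -0.28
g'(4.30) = 0.00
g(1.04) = -0.34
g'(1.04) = -0.03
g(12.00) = -0.28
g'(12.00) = -0.02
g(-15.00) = -0.28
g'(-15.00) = 0.01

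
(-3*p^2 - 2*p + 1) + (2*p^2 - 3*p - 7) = -p^2 - 5*p - 6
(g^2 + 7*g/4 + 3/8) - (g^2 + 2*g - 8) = 67/8 - g/4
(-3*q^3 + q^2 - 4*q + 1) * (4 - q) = 3*q^4 - 13*q^3 + 8*q^2 - 17*q + 4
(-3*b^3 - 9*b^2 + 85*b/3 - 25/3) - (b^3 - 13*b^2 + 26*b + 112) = -4*b^3 + 4*b^2 + 7*b/3 - 361/3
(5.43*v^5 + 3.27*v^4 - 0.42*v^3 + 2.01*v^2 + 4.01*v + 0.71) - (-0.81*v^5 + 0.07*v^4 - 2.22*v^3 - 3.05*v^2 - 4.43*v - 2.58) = 6.24*v^5 + 3.2*v^4 + 1.8*v^3 + 5.06*v^2 + 8.44*v + 3.29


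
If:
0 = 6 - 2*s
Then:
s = 3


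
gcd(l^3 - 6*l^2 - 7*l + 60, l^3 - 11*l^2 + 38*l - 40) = l^2 - 9*l + 20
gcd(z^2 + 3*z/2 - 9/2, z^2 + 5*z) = 1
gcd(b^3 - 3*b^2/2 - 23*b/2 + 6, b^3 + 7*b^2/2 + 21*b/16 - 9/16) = b + 3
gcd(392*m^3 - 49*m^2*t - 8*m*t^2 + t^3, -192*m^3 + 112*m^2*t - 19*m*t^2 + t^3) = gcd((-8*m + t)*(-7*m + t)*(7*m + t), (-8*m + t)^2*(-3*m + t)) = -8*m + t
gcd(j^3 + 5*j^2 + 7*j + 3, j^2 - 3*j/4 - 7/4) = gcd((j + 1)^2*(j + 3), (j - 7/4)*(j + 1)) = j + 1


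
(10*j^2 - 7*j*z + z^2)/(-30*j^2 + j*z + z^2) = (-2*j + z)/(6*j + z)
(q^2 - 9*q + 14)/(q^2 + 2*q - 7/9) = 9*(q^2 - 9*q + 14)/(9*q^2 + 18*q - 7)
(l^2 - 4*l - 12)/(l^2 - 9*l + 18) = (l + 2)/(l - 3)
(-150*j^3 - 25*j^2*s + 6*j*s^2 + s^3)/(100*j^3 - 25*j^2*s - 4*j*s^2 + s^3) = (6*j + s)/(-4*j + s)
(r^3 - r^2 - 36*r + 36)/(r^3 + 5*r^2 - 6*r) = (r - 6)/r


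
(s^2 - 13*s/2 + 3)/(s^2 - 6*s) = (s - 1/2)/s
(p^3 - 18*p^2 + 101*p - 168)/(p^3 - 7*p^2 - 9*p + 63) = (p - 8)/(p + 3)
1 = 1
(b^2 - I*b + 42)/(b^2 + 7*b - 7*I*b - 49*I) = (b + 6*I)/(b + 7)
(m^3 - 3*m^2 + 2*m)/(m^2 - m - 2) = m*(m - 1)/(m + 1)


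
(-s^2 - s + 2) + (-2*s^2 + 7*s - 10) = -3*s^2 + 6*s - 8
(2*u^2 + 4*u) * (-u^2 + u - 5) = -2*u^4 - 2*u^3 - 6*u^2 - 20*u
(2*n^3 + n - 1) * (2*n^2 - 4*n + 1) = 4*n^5 - 8*n^4 + 4*n^3 - 6*n^2 + 5*n - 1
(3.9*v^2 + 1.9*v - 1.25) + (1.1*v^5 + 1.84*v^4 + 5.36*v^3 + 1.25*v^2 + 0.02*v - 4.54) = 1.1*v^5 + 1.84*v^4 + 5.36*v^3 + 5.15*v^2 + 1.92*v - 5.79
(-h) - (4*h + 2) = -5*h - 2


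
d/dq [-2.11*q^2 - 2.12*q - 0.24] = -4.22*q - 2.12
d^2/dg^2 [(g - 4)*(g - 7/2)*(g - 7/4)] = 6*g - 37/2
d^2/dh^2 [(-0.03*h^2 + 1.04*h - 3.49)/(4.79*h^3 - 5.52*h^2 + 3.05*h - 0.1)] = (-1.376646*h^6 + 143.171184*h^5 - 1123.25979*h^4 + 1508.233604*h^3 - 937.895826*h^2 + 339.0711*h - 60.44469)/(109.902239*h^9 - 379.954296*h^8 + 647.798163*h^7 - 658.946478*h^6 + 428.345565*h^5 - 171.95622*h^4 + 38.617925*h^3 - 2.95635*h^2 + 0.0915*h - 0.001)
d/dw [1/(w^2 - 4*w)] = 2*(2 - w)/(w^2*(w - 4)^2)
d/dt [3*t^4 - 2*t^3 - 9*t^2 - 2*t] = 12*t^3 - 6*t^2 - 18*t - 2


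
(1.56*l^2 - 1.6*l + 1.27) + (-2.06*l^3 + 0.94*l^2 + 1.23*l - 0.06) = -2.06*l^3 + 2.5*l^2 - 0.37*l + 1.21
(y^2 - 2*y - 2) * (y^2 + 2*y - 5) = y^4 - 11*y^2 + 6*y + 10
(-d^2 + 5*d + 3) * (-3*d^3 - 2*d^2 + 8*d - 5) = 3*d^5 - 13*d^4 - 27*d^3 + 39*d^2 - d - 15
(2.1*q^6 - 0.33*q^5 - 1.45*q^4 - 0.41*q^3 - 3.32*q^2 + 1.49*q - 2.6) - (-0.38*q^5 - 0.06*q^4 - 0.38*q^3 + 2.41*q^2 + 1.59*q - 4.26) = 2.1*q^6 + 0.05*q^5 - 1.39*q^4 - 0.03*q^3 - 5.73*q^2 - 0.1*q + 1.66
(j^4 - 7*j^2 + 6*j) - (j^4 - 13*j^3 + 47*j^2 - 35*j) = 13*j^3 - 54*j^2 + 41*j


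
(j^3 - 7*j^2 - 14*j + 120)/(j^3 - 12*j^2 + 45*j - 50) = (j^2 - 2*j - 24)/(j^2 - 7*j + 10)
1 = 1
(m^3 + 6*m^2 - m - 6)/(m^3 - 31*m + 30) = (m + 1)/(m - 5)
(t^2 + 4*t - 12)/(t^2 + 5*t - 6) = (t - 2)/(t - 1)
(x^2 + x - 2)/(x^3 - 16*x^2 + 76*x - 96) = (x^2 + x - 2)/(x^3 - 16*x^2 + 76*x - 96)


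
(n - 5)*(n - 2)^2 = n^3 - 9*n^2 + 24*n - 20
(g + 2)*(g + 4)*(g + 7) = g^3 + 13*g^2 + 50*g + 56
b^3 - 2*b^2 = b^2*(b - 2)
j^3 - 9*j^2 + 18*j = j*(j - 6)*(j - 3)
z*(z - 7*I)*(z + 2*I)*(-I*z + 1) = -I*z^4 - 4*z^3 - 19*I*z^2 + 14*z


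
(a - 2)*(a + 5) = a^2 + 3*a - 10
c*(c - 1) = c^2 - c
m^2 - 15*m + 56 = (m - 8)*(m - 7)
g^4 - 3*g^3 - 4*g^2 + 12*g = g*(g - 3)*(g - 2)*(g + 2)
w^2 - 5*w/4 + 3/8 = (w - 3/4)*(w - 1/2)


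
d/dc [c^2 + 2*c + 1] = 2*c + 2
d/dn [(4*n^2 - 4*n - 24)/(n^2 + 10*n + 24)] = 4*(11*n^2 + 60*n + 36)/(n^4 + 20*n^3 + 148*n^2 + 480*n + 576)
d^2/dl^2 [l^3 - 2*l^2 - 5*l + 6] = 6*l - 4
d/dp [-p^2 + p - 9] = 1 - 2*p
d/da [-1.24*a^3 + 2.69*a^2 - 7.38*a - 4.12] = -3.72*a^2 + 5.38*a - 7.38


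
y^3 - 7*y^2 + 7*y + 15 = (y - 5)*(y - 3)*(y + 1)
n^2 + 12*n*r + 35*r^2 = (n + 5*r)*(n + 7*r)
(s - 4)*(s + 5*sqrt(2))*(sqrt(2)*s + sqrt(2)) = sqrt(2)*s^3 - 3*sqrt(2)*s^2 + 10*s^2 - 30*s - 4*sqrt(2)*s - 40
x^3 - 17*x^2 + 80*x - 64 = (x - 8)^2*(x - 1)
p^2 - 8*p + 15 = (p - 5)*(p - 3)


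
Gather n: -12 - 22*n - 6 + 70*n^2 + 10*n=70*n^2 - 12*n - 18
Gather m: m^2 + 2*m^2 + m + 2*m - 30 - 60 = 3*m^2 + 3*m - 90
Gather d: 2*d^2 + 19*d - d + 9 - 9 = 2*d^2 + 18*d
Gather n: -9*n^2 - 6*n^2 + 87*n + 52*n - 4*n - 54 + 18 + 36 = -15*n^2 + 135*n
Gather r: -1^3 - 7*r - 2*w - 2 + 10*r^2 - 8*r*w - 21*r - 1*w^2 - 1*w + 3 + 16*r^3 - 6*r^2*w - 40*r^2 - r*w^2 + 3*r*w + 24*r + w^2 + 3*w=16*r^3 + r^2*(-6*w - 30) + r*(-w^2 - 5*w - 4)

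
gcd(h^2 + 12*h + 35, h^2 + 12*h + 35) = h^2 + 12*h + 35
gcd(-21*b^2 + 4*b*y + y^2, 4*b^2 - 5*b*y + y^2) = 1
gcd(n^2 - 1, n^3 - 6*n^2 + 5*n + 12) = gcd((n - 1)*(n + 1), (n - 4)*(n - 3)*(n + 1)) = n + 1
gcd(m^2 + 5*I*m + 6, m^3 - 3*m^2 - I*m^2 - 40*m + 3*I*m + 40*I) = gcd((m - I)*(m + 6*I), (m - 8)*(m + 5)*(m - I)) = m - I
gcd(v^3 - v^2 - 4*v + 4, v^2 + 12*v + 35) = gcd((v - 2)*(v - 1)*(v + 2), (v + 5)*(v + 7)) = 1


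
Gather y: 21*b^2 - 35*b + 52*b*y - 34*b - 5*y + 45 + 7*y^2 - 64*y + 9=21*b^2 - 69*b + 7*y^2 + y*(52*b - 69) + 54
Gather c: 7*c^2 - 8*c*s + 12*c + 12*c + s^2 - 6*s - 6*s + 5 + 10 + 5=7*c^2 + c*(24 - 8*s) + s^2 - 12*s + 20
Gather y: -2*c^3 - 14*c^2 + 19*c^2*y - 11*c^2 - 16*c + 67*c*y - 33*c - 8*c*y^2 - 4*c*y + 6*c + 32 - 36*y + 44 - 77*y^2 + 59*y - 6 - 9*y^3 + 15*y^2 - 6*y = -2*c^3 - 25*c^2 - 43*c - 9*y^3 + y^2*(-8*c - 62) + y*(19*c^2 + 63*c + 17) + 70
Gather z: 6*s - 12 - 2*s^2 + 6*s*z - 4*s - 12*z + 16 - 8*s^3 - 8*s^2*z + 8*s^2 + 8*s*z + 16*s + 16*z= -8*s^3 + 6*s^2 + 18*s + z*(-8*s^2 + 14*s + 4) + 4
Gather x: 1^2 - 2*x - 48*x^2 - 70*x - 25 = -48*x^2 - 72*x - 24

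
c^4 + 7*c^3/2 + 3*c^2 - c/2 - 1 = (c - 1/2)*(c + 1)^2*(c + 2)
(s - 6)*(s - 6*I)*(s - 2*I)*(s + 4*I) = s^4 - 6*s^3 - 4*I*s^3 + 20*s^2 + 24*I*s^2 - 120*s - 48*I*s + 288*I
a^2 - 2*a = a*(a - 2)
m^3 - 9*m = m*(m - 3)*(m + 3)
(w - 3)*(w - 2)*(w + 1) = w^3 - 4*w^2 + w + 6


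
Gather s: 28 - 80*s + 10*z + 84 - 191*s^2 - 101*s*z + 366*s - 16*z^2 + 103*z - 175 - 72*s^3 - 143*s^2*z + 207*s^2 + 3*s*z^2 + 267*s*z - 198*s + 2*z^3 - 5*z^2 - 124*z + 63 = -72*s^3 + s^2*(16 - 143*z) + s*(3*z^2 + 166*z + 88) + 2*z^3 - 21*z^2 - 11*z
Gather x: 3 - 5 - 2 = -4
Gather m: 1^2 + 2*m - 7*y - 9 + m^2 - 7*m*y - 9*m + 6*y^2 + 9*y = m^2 + m*(-7*y - 7) + 6*y^2 + 2*y - 8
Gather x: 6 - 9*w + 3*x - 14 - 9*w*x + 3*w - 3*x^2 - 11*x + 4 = -6*w - 3*x^2 + x*(-9*w - 8) - 4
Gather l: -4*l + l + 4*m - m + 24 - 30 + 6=-3*l + 3*m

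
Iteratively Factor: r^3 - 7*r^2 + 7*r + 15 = (r - 3)*(r^2 - 4*r - 5) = (r - 5)*(r - 3)*(r + 1)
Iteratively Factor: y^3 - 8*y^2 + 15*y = (y - 3)*(y^2 - 5*y) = (y - 5)*(y - 3)*(y)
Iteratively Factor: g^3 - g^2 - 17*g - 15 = (g + 3)*(g^2 - 4*g - 5) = (g - 5)*(g + 3)*(g + 1)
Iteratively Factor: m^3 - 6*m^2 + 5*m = (m - 1)*(m^2 - 5*m) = m*(m - 1)*(m - 5)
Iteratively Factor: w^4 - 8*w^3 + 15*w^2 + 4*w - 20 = (w + 1)*(w^3 - 9*w^2 + 24*w - 20) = (w - 2)*(w + 1)*(w^2 - 7*w + 10) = (w - 5)*(w - 2)*(w + 1)*(w - 2)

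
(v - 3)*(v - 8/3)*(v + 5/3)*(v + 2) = v^4 - 2*v^3 - 85*v^2/9 + 94*v/9 + 80/3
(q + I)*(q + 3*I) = q^2 + 4*I*q - 3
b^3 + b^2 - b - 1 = (b - 1)*(b + 1)^2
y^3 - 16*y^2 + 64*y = y*(y - 8)^2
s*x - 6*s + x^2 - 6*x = (s + x)*(x - 6)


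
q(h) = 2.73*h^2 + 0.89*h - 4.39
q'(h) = 5.46*h + 0.89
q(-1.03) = -2.41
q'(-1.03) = -4.73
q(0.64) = -2.70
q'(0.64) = 4.38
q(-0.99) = -2.60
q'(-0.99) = -4.52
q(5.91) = 96.22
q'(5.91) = 33.16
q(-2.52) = 10.70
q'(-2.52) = -12.87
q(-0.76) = -3.49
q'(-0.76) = -3.26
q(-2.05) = 5.26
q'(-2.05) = -10.30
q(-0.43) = -4.27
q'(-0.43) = -1.46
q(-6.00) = 88.55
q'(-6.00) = -31.87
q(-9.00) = 208.73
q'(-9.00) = -48.25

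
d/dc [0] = 0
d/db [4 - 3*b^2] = -6*b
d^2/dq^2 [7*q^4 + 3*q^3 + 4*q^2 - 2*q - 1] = 84*q^2 + 18*q + 8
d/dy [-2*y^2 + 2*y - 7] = 2 - 4*y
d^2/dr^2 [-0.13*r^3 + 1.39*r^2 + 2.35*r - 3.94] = 2.78 - 0.78*r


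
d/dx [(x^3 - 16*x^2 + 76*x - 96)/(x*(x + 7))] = (x^4 + 14*x^3 - 188*x^2 + 192*x + 672)/(x^2*(x^2 + 14*x + 49))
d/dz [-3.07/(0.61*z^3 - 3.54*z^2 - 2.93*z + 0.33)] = (5.6181*z^2 - 21.7356*z - 8.9951)/(0.61*z^3 - 3.54*z^2 - 2.93*z + 0.33)^2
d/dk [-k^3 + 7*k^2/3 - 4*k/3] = -3*k^2 + 14*k/3 - 4/3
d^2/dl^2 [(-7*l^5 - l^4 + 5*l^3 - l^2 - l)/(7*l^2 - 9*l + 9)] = 2*(-1029*l^7 + 3479*l^6 - 7182*l^5 + 8073*l^4 - 5044*l^3 - 1512*l^2 + 1404*l - 162)/(343*l^6 - 1323*l^5 + 3024*l^4 - 4131*l^3 + 3888*l^2 - 2187*l + 729)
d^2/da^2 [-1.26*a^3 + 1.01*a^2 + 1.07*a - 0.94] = 2.02 - 7.56*a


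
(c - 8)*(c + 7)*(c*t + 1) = c^3*t - c^2*t + c^2 - 56*c*t - c - 56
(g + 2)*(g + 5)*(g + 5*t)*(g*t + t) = g^4*t + 5*g^3*t^2 + 8*g^3*t + 40*g^2*t^2 + 17*g^2*t + 85*g*t^2 + 10*g*t + 50*t^2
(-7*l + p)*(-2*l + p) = 14*l^2 - 9*l*p + p^2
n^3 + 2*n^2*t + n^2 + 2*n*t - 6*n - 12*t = (n - 2)*(n + 3)*(n + 2*t)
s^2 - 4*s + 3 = (s - 3)*(s - 1)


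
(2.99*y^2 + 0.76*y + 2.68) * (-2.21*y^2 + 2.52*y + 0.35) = -6.6079*y^4 + 5.8552*y^3 - 2.9611*y^2 + 7.0196*y + 0.938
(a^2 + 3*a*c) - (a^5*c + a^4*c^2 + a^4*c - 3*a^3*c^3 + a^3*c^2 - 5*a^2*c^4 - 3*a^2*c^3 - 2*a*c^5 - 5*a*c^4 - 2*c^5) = -a^5*c - a^4*c^2 - a^4*c + 3*a^3*c^3 - a^3*c^2 + 5*a^2*c^4 + 3*a^2*c^3 + a^2 + 2*a*c^5 + 5*a*c^4 + 3*a*c + 2*c^5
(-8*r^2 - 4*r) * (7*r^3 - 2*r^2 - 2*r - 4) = -56*r^5 - 12*r^4 + 24*r^3 + 40*r^2 + 16*r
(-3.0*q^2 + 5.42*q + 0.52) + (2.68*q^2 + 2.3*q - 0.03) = -0.32*q^2 + 7.72*q + 0.49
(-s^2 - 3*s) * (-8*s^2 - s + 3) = 8*s^4 + 25*s^3 - 9*s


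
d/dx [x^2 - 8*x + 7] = 2*x - 8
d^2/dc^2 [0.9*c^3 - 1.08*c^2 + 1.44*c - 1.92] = 5.4*c - 2.16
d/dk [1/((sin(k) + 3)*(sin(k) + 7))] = -2*(sin(k) + 5)*cos(k)/((sin(k) + 3)^2*(sin(k) + 7)^2)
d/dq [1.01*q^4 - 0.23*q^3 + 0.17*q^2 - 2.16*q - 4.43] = 4.04*q^3 - 0.69*q^2 + 0.34*q - 2.16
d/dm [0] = 0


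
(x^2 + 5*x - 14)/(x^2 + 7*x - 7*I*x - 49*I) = (x - 2)/(x - 7*I)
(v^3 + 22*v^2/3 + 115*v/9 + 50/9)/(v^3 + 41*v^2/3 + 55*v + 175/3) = (v + 2/3)/(v + 7)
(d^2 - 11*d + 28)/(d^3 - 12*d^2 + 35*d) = (d - 4)/(d*(d - 5))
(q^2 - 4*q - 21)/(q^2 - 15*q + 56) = (q + 3)/(q - 8)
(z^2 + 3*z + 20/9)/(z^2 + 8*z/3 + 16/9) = (3*z + 5)/(3*z + 4)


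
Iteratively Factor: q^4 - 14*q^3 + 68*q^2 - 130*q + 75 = (q - 1)*(q^3 - 13*q^2 + 55*q - 75) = (q - 3)*(q - 1)*(q^2 - 10*q + 25) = (q - 5)*(q - 3)*(q - 1)*(q - 5)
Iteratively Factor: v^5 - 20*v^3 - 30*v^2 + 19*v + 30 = (v + 2)*(v^4 - 2*v^3 - 16*v^2 + 2*v + 15) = (v - 1)*(v + 2)*(v^3 - v^2 - 17*v - 15) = (v - 5)*(v - 1)*(v + 2)*(v^2 + 4*v + 3) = (v - 5)*(v - 1)*(v + 2)*(v + 3)*(v + 1)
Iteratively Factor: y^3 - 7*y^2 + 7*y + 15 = (y - 5)*(y^2 - 2*y - 3) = (y - 5)*(y + 1)*(y - 3)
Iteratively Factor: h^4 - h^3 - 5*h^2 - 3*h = (h + 1)*(h^3 - 2*h^2 - 3*h) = h*(h + 1)*(h^2 - 2*h - 3) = h*(h + 1)^2*(h - 3)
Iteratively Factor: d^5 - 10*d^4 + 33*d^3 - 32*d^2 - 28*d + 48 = (d - 2)*(d^4 - 8*d^3 + 17*d^2 + 2*d - 24) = (d - 4)*(d - 2)*(d^3 - 4*d^2 + d + 6) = (d - 4)*(d - 3)*(d - 2)*(d^2 - d - 2) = (d - 4)*(d - 3)*(d - 2)*(d + 1)*(d - 2)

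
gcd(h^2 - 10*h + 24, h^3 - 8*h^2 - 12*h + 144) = h - 6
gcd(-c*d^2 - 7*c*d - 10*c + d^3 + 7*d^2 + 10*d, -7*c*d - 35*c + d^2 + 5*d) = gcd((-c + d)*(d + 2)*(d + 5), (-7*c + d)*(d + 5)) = d + 5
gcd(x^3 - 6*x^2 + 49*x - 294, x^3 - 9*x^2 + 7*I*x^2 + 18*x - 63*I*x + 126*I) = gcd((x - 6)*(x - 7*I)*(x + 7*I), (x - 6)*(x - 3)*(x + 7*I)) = x^2 + x*(-6 + 7*I) - 42*I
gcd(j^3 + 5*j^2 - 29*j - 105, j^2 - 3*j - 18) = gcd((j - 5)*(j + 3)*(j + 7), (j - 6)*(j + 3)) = j + 3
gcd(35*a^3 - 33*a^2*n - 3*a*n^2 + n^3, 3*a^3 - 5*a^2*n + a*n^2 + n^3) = a - n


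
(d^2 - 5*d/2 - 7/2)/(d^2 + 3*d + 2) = (d - 7/2)/(d + 2)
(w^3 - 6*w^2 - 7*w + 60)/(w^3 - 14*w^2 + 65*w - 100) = (w + 3)/(w - 5)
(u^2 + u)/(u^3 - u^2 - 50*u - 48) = u/(u^2 - 2*u - 48)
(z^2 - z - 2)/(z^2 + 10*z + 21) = (z^2 - z - 2)/(z^2 + 10*z + 21)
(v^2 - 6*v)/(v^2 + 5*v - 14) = v*(v - 6)/(v^2 + 5*v - 14)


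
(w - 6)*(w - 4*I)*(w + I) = w^3 - 6*w^2 - 3*I*w^2 + 4*w + 18*I*w - 24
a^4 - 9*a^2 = a^2*(a - 3)*(a + 3)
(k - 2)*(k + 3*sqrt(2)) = k^2 - 2*k + 3*sqrt(2)*k - 6*sqrt(2)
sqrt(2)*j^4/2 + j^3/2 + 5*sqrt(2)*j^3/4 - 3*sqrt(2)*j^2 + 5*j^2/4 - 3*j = j*(j - 3/2)*(j + 4)*(sqrt(2)*j/2 + 1/2)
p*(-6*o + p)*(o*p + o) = -6*o^2*p^2 - 6*o^2*p + o*p^3 + o*p^2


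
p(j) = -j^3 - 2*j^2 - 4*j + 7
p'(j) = -3*j^2 - 4*j - 4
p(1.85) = -13.58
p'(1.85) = -21.67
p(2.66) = -36.61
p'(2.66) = -35.87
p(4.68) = -158.03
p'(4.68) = -88.43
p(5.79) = -277.31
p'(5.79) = -127.73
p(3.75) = -88.86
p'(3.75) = -61.19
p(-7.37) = 328.16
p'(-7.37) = -137.47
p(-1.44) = 11.60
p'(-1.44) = -4.46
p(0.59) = 3.74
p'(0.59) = -7.40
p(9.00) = -920.00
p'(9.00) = -283.00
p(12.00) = -2057.00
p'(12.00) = -484.00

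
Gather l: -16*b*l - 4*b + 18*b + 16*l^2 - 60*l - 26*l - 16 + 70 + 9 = 14*b + 16*l^2 + l*(-16*b - 86) + 63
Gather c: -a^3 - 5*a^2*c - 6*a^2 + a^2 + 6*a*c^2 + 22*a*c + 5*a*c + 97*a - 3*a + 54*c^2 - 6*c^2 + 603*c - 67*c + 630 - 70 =-a^3 - 5*a^2 + 94*a + c^2*(6*a + 48) + c*(-5*a^2 + 27*a + 536) + 560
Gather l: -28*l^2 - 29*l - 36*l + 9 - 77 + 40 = -28*l^2 - 65*l - 28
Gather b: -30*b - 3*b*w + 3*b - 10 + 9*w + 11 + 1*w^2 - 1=b*(-3*w - 27) + w^2 + 9*w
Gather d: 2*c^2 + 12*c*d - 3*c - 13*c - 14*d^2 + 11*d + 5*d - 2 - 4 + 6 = 2*c^2 - 16*c - 14*d^2 + d*(12*c + 16)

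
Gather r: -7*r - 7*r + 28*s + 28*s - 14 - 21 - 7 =-14*r + 56*s - 42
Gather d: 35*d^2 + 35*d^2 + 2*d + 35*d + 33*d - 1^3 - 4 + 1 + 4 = 70*d^2 + 70*d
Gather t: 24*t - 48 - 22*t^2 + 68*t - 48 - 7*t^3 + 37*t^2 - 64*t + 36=-7*t^3 + 15*t^2 + 28*t - 60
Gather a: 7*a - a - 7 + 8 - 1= 6*a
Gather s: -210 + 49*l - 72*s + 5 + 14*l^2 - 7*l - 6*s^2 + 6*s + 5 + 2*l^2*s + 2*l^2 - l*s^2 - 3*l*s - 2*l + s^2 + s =16*l^2 + 40*l + s^2*(-l - 5) + s*(2*l^2 - 3*l - 65) - 200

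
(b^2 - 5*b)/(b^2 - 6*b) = (b - 5)/(b - 6)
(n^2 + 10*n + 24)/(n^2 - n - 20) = (n + 6)/(n - 5)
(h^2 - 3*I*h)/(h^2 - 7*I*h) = (h - 3*I)/(h - 7*I)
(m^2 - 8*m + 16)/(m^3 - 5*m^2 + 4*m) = (m - 4)/(m*(m - 1))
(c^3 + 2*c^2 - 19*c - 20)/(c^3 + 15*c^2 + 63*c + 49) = (c^2 + c - 20)/(c^2 + 14*c + 49)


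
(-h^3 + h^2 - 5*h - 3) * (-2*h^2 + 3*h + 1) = 2*h^5 - 5*h^4 + 12*h^3 - 8*h^2 - 14*h - 3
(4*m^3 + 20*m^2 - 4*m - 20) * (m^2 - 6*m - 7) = 4*m^5 - 4*m^4 - 152*m^3 - 136*m^2 + 148*m + 140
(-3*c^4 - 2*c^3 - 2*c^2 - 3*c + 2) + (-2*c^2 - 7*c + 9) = -3*c^4 - 2*c^3 - 4*c^2 - 10*c + 11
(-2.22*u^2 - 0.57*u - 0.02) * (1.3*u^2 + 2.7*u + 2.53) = -2.886*u^4 - 6.735*u^3 - 7.1816*u^2 - 1.4961*u - 0.0506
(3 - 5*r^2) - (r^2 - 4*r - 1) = -6*r^2 + 4*r + 4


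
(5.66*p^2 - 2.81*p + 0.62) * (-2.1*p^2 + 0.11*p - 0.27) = -11.886*p^4 + 6.5236*p^3 - 3.1393*p^2 + 0.8269*p - 0.1674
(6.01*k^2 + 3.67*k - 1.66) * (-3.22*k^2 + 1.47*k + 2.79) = -19.3522*k^4 - 2.9827*k^3 + 27.508*k^2 + 7.7991*k - 4.6314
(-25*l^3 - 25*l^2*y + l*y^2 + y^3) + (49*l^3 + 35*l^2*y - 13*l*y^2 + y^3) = 24*l^3 + 10*l^2*y - 12*l*y^2 + 2*y^3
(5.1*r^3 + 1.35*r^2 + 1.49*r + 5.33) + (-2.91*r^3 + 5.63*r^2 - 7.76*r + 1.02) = 2.19*r^3 + 6.98*r^2 - 6.27*r + 6.35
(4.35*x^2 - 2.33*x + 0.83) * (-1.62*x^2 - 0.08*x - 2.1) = -7.047*x^4 + 3.4266*x^3 - 10.2932*x^2 + 4.8266*x - 1.743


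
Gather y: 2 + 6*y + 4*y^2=4*y^2 + 6*y + 2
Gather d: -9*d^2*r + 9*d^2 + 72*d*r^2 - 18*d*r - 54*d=d^2*(9 - 9*r) + d*(72*r^2 - 18*r - 54)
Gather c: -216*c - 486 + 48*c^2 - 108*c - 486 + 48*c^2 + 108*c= 96*c^2 - 216*c - 972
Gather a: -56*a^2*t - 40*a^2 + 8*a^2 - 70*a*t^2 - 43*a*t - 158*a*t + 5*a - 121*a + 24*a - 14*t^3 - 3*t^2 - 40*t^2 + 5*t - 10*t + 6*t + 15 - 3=a^2*(-56*t - 32) + a*(-70*t^2 - 201*t - 92) - 14*t^3 - 43*t^2 + t + 12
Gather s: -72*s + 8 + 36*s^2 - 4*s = 36*s^2 - 76*s + 8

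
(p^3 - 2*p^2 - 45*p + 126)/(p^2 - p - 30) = (p^2 + 4*p - 21)/(p + 5)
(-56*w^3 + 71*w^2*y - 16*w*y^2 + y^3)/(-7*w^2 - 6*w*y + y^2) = (8*w^2 - 9*w*y + y^2)/(w + y)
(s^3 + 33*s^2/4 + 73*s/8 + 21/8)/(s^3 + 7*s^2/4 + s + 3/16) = 2*(s + 7)/(2*s + 1)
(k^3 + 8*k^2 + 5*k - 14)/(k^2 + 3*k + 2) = (k^2 + 6*k - 7)/(k + 1)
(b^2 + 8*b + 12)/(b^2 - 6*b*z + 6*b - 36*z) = (-b - 2)/(-b + 6*z)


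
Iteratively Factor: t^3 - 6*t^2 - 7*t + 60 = (t - 4)*(t^2 - 2*t - 15) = (t - 5)*(t - 4)*(t + 3)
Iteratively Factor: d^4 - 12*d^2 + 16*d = (d)*(d^3 - 12*d + 16) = d*(d - 2)*(d^2 + 2*d - 8) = d*(d - 2)*(d + 4)*(d - 2)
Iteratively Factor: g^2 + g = (g)*(g + 1)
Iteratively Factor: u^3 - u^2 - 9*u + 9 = (u + 3)*(u^2 - 4*u + 3) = (u - 1)*(u + 3)*(u - 3)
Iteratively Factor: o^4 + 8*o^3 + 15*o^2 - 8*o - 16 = (o + 4)*(o^3 + 4*o^2 - o - 4) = (o + 1)*(o + 4)*(o^2 + 3*o - 4) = (o + 1)*(o + 4)^2*(o - 1)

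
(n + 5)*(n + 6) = n^2 + 11*n + 30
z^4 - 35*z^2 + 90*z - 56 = (z - 4)*(z - 2)*(z - 1)*(z + 7)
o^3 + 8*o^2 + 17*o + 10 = (o + 1)*(o + 2)*(o + 5)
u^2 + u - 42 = (u - 6)*(u + 7)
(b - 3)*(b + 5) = b^2 + 2*b - 15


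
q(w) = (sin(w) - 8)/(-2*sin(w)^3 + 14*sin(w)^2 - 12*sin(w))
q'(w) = (sin(w) - 8)*(6*sin(w)^2*cos(w) - 28*sin(w)*cos(w) + 12*cos(w))/(-2*sin(w)^3 + 14*sin(w)^2 - 12*sin(w))^2 + cos(w)/(-2*sin(w)^3 + 14*sin(w)^2 - 12*sin(w))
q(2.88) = 3.52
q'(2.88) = 8.40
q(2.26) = 3.92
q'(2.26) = -7.83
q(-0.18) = -3.14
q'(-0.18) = -19.97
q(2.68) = 2.75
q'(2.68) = 0.97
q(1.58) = 16528.22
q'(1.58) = -3591488.34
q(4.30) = -0.37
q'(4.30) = 0.24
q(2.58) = 2.74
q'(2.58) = -0.72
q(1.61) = 911.69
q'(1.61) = -46470.52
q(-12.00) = 2.75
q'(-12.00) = 0.80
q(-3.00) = -4.12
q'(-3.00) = 32.61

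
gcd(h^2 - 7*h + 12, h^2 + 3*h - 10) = 1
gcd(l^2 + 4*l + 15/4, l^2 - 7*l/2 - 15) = l + 5/2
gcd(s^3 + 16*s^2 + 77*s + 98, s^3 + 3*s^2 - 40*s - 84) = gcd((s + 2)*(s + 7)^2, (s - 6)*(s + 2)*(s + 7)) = s^2 + 9*s + 14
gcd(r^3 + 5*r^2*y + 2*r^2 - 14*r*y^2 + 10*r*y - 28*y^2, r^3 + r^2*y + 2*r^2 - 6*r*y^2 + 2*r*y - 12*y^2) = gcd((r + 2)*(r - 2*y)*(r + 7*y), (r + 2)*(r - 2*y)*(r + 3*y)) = -r^2 + 2*r*y - 2*r + 4*y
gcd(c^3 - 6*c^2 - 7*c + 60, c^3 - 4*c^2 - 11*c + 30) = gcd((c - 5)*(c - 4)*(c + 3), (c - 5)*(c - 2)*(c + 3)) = c^2 - 2*c - 15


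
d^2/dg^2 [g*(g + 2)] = 2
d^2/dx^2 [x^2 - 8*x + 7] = 2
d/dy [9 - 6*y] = -6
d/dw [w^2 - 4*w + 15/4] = 2*w - 4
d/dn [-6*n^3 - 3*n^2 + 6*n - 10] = -18*n^2 - 6*n + 6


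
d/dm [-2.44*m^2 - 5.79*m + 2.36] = -4.88*m - 5.79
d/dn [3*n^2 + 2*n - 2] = 6*n + 2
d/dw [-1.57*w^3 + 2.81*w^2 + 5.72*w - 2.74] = -4.71*w^2 + 5.62*w + 5.72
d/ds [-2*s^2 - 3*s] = -4*s - 3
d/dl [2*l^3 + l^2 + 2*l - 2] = 6*l^2 + 2*l + 2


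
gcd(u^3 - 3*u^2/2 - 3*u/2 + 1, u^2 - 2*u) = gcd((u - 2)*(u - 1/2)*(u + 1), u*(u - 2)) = u - 2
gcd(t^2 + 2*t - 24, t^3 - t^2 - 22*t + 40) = t - 4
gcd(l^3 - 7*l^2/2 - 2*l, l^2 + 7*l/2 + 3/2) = l + 1/2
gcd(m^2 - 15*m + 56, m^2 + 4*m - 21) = 1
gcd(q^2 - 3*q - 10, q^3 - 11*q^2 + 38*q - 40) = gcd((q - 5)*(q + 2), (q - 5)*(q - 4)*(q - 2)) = q - 5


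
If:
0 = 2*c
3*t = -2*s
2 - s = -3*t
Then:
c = 0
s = 2/3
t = -4/9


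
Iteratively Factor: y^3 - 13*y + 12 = (y + 4)*(y^2 - 4*y + 3) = (y - 1)*(y + 4)*(y - 3)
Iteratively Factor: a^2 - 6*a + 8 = (a - 2)*(a - 4)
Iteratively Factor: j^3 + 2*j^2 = (j + 2)*(j^2) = j*(j + 2)*(j)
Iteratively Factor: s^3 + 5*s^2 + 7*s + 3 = (s + 1)*(s^2 + 4*s + 3) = (s + 1)*(s + 3)*(s + 1)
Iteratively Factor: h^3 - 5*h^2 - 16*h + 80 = (h - 4)*(h^2 - h - 20) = (h - 5)*(h - 4)*(h + 4)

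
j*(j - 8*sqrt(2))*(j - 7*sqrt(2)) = j^3 - 15*sqrt(2)*j^2 + 112*j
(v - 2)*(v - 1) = v^2 - 3*v + 2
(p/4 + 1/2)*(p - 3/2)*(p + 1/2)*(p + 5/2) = p^4/4 + 7*p^3/8 - p^2/16 - 67*p/32 - 15/16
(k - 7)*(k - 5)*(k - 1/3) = k^3 - 37*k^2/3 + 39*k - 35/3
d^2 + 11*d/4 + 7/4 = (d + 1)*(d + 7/4)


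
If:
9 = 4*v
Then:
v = 9/4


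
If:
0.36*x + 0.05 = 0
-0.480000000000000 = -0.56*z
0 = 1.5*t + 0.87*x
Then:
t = 0.08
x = -0.14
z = 0.86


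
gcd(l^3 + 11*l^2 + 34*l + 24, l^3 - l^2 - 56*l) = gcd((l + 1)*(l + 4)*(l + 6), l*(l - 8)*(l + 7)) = 1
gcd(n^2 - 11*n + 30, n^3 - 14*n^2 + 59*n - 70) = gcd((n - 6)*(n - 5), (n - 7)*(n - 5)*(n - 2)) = n - 5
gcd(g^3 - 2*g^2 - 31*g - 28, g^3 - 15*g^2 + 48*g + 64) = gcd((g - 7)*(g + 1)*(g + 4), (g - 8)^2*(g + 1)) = g + 1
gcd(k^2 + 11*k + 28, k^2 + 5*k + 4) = k + 4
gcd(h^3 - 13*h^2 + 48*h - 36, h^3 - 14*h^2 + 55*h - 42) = h^2 - 7*h + 6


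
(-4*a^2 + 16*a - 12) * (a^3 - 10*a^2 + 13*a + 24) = -4*a^5 + 56*a^4 - 224*a^3 + 232*a^2 + 228*a - 288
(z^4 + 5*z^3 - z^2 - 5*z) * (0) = 0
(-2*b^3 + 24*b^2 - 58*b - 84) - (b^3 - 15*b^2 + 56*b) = -3*b^3 + 39*b^2 - 114*b - 84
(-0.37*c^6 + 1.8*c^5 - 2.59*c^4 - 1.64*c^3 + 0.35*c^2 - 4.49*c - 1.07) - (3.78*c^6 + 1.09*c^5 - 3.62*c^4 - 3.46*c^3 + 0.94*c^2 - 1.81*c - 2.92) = -4.15*c^6 + 0.71*c^5 + 1.03*c^4 + 1.82*c^3 - 0.59*c^2 - 2.68*c + 1.85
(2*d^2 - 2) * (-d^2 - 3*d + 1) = -2*d^4 - 6*d^3 + 4*d^2 + 6*d - 2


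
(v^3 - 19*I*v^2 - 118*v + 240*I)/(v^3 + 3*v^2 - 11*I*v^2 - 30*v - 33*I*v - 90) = (v - 8*I)/(v + 3)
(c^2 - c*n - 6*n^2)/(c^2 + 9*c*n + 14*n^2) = (c - 3*n)/(c + 7*n)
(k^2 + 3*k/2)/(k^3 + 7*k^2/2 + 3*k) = 1/(k + 2)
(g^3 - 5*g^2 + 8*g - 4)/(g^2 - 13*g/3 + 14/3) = 3*(g^2 - 3*g + 2)/(3*g - 7)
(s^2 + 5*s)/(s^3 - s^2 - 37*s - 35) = s/(s^2 - 6*s - 7)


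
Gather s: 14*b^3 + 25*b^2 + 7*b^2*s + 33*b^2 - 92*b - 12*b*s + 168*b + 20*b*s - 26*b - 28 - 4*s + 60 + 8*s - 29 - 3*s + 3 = 14*b^3 + 58*b^2 + 50*b + s*(7*b^2 + 8*b + 1) + 6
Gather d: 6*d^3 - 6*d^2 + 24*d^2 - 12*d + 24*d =6*d^3 + 18*d^2 + 12*d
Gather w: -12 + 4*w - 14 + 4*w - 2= 8*w - 28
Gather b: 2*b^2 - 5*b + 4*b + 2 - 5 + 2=2*b^2 - b - 1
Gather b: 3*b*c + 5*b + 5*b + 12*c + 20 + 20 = b*(3*c + 10) + 12*c + 40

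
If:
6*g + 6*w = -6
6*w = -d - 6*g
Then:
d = 6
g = -w - 1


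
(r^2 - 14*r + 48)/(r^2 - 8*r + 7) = (r^2 - 14*r + 48)/(r^2 - 8*r + 7)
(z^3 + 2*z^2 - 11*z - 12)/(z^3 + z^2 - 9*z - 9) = (z + 4)/(z + 3)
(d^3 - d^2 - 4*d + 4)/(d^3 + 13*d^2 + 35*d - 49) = (d^2 - 4)/(d^2 + 14*d + 49)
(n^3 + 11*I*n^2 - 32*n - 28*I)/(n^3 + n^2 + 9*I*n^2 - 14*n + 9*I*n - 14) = (n + 2*I)/(n + 1)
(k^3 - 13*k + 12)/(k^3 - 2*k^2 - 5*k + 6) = (k + 4)/(k + 2)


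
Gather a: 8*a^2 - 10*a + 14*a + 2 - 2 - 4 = 8*a^2 + 4*a - 4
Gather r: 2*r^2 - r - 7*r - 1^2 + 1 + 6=2*r^2 - 8*r + 6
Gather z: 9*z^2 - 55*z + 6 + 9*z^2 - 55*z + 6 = 18*z^2 - 110*z + 12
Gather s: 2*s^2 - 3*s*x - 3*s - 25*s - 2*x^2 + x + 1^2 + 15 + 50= 2*s^2 + s*(-3*x - 28) - 2*x^2 + x + 66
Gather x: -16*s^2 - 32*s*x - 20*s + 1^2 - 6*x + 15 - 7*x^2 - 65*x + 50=-16*s^2 - 20*s - 7*x^2 + x*(-32*s - 71) + 66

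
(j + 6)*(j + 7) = j^2 + 13*j + 42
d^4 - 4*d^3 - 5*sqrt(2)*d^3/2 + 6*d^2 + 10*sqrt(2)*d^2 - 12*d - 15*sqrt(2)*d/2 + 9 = (d - 3)*(d - 1)*(d - 3*sqrt(2)/2)*(d - sqrt(2))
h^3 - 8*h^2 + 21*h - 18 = (h - 3)^2*(h - 2)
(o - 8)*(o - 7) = o^2 - 15*o + 56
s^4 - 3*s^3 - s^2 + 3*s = s*(s - 3)*(s - 1)*(s + 1)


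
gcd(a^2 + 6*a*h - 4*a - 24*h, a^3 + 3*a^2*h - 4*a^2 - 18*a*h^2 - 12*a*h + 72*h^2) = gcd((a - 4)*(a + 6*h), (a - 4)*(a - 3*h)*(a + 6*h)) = a^2 + 6*a*h - 4*a - 24*h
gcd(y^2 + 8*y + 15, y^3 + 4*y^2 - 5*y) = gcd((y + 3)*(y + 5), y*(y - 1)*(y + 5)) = y + 5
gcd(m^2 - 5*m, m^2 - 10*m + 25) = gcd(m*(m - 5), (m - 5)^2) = m - 5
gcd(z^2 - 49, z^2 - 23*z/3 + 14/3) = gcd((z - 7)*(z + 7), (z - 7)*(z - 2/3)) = z - 7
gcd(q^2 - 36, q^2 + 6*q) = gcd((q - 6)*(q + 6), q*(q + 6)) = q + 6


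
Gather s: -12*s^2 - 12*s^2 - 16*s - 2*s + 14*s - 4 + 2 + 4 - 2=-24*s^2 - 4*s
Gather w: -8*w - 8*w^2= -8*w^2 - 8*w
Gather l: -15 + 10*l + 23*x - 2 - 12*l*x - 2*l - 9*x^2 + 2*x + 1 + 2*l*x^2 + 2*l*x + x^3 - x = l*(2*x^2 - 10*x + 8) + x^3 - 9*x^2 + 24*x - 16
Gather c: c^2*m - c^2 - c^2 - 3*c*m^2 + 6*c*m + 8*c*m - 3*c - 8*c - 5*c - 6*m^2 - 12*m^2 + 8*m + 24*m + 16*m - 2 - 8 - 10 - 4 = c^2*(m - 2) + c*(-3*m^2 + 14*m - 16) - 18*m^2 + 48*m - 24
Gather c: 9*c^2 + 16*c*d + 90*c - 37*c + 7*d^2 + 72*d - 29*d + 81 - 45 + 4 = 9*c^2 + c*(16*d + 53) + 7*d^2 + 43*d + 40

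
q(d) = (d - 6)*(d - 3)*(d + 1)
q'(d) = (d - 6)*(d - 3) + (d - 6)*(d + 1) + (d - 3)*(d + 1)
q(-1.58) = -20.14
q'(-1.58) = 41.77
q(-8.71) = -1328.08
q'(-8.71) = 375.95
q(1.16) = 19.24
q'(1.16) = -5.52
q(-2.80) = -91.87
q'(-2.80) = 77.32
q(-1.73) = -26.69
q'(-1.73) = 45.66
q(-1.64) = -22.69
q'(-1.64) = 43.31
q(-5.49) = -438.00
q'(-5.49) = 187.26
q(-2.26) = -54.74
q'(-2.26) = 60.48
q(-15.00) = -5292.00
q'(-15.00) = 924.00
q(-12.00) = -2970.00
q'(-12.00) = 633.00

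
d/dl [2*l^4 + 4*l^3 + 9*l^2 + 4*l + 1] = 8*l^3 + 12*l^2 + 18*l + 4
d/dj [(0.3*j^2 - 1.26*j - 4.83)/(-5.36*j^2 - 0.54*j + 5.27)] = (-6.9156*j^2 - 48.6156*j - 9.2484)/(28.7296*j^4 + 5.7888*j^3 - 56.2028*j^2 - 5.6916*j + 27.7729)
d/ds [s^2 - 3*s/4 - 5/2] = 2*s - 3/4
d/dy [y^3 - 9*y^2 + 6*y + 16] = 3*y^2 - 18*y + 6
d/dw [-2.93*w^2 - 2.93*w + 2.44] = -5.86*w - 2.93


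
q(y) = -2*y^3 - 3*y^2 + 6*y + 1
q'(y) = -6*y^2 - 6*y + 6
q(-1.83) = -7.77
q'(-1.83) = -3.11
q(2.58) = -37.84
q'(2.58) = -49.42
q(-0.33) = -1.23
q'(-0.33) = 7.33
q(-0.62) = -3.40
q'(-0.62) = 7.41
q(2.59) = -38.33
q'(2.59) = -49.79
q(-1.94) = -7.33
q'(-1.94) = -4.94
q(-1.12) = -6.67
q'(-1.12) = 5.19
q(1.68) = -6.87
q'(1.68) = -21.01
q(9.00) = -1646.00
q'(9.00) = -534.00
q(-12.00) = 2953.00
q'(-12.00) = -786.00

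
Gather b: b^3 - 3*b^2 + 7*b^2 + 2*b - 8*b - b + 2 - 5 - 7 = b^3 + 4*b^2 - 7*b - 10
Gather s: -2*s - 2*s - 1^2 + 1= -4*s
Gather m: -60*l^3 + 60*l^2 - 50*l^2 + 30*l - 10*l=-60*l^3 + 10*l^2 + 20*l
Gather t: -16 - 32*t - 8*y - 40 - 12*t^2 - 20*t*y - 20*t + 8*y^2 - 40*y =-12*t^2 + t*(-20*y - 52) + 8*y^2 - 48*y - 56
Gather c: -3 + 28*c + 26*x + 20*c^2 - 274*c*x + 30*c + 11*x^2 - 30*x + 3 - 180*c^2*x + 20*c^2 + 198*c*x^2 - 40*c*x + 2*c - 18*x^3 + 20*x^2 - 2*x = c^2*(40 - 180*x) + c*(198*x^2 - 314*x + 60) - 18*x^3 + 31*x^2 - 6*x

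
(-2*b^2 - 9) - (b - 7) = -2*b^2 - b - 2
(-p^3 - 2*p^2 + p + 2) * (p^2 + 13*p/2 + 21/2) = -p^5 - 17*p^4/2 - 45*p^3/2 - 25*p^2/2 + 47*p/2 + 21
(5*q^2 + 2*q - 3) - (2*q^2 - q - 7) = 3*q^2 + 3*q + 4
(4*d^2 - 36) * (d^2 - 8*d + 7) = 4*d^4 - 32*d^3 - 8*d^2 + 288*d - 252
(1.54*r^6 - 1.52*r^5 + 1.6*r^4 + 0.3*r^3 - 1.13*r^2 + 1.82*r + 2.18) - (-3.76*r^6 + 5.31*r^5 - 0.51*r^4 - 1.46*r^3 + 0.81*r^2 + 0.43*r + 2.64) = 5.3*r^6 - 6.83*r^5 + 2.11*r^4 + 1.76*r^3 - 1.94*r^2 + 1.39*r - 0.46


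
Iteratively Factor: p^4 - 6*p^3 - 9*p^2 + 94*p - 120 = (p + 4)*(p^3 - 10*p^2 + 31*p - 30) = (p - 5)*(p + 4)*(p^2 - 5*p + 6) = (p - 5)*(p - 2)*(p + 4)*(p - 3)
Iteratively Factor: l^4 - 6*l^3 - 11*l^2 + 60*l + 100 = (l - 5)*(l^3 - l^2 - 16*l - 20) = (l - 5)*(l + 2)*(l^2 - 3*l - 10) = (l - 5)^2*(l + 2)*(l + 2)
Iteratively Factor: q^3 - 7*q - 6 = (q - 3)*(q^2 + 3*q + 2) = (q - 3)*(q + 2)*(q + 1)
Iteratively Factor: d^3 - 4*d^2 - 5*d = (d - 5)*(d^2 + d) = d*(d - 5)*(d + 1)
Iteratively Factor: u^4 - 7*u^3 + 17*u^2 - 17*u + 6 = (u - 3)*(u^3 - 4*u^2 + 5*u - 2) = (u - 3)*(u - 1)*(u^2 - 3*u + 2) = (u - 3)*(u - 2)*(u - 1)*(u - 1)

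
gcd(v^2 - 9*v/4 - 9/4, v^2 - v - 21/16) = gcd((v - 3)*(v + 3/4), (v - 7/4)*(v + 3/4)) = v + 3/4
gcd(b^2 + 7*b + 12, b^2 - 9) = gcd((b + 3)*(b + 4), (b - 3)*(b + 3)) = b + 3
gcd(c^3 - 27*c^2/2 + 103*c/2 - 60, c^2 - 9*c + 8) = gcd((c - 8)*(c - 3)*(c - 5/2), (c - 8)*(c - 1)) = c - 8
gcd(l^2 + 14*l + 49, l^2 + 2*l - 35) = l + 7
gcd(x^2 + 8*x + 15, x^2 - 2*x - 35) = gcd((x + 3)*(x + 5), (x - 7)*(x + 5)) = x + 5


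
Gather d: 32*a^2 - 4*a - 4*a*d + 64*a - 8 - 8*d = 32*a^2 + 60*a + d*(-4*a - 8) - 8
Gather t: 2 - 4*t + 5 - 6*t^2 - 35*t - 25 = -6*t^2 - 39*t - 18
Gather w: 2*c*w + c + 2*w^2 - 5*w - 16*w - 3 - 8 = c + 2*w^2 + w*(2*c - 21) - 11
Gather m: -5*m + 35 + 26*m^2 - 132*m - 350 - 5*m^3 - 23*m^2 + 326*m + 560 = -5*m^3 + 3*m^2 + 189*m + 245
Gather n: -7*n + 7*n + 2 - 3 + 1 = 0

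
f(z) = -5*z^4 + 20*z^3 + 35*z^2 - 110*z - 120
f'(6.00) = -1850.00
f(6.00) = -1680.00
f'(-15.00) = 79840.00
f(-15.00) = -311220.00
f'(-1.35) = -45.94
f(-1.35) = 26.47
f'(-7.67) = 11907.19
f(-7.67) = -23545.84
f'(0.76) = -30.92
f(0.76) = -176.27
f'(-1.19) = -74.63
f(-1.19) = 16.73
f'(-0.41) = -127.24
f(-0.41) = -70.54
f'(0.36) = -77.96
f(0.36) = -154.21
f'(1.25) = 32.19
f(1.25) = -175.96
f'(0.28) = -86.14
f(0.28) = -147.65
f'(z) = -20*z^3 + 60*z^2 + 70*z - 110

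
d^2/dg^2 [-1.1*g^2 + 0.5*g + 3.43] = -2.20000000000000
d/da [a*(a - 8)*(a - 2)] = 3*a^2 - 20*a + 16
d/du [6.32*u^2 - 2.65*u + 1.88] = 12.64*u - 2.65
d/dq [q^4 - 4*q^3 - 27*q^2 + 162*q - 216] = 4*q^3 - 12*q^2 - 54*q + 162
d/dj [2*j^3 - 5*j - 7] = 6*j^2 - 5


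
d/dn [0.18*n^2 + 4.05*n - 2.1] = 0.36*n + 4.05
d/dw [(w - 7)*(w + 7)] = 2*w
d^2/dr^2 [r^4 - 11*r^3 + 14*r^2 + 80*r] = 12*r^2 - 66*r + 28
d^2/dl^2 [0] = 0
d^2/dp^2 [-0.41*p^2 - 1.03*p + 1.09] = -0.820000000000000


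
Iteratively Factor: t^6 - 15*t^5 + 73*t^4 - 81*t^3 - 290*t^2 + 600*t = (t - 3)*(t^5 - 12*t^4 + 37*t^3 + 30*t^2 - 200*t) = (t - 4)*(t - 3)*(t^4 - 8*t^3 + 5*t^2 + 50*t) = t*(t - 4)*(t - 3)*(t^3 - 8*t^2 + 5*t + 50) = t*(t - 5)*(t - 4)*(t - 3)*(t^2 - 3*t - 10) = t*(t - 5)^2*(t - 4)*(t - 3)*(t + 2)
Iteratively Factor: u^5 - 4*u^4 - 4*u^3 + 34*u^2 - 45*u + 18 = (u + 3)*(u^4 - 7*u^3 + 17*u^2 - 17*u + 6) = (u - 2)*(u + 3)*(u^3 - 5*u^2 + 7*u - 3) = (u - 2)*(u - 1)*(u + 3)*(u^2 - 4*u + 3) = (u - 2)*(u - 1)^2*(u + 3)*(u - 3)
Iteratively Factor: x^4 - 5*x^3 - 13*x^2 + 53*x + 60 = (x + 3)*(x^3 - 8*x^2 + 11*x + 20) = (x - 4)*(x + 3)*(x^2 - 4*x - 5) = (x - 4)*(x + 1)*(x + 3)*(x - 5)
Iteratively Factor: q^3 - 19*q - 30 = (q + 2)*(q^2 - 2*q - 15) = (q + 2)*(q + 3)*(q - 5)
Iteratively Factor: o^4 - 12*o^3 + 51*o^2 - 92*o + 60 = (o - 3)*(o^3 - 9*o^2 + 24*o - 20) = (o - 3)*(o - 2)*(o^2 - 7*o + 10) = (o - 3)*(o - 2)^2*(o - 5)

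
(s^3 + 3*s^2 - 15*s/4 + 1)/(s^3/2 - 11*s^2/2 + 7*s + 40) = (4*s^3 + 12*s^2 - 15*s + 4)/(2*(s^3 - 11*s^2 + 14*s + 80))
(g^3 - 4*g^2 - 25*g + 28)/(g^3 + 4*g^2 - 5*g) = (g^2 - 3*g - 28)/(g*(g + 5))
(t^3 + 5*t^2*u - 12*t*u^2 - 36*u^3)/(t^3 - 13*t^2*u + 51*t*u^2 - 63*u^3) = (t^2 + 8*t*u + 12*u^2)/(t^2 - 10*t*u + 21*u^2)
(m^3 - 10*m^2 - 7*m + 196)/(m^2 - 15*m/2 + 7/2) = 2*(m^2 - 3*m - 28)/(2*m - 1)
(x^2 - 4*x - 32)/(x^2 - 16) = (x - 8)/(x - 4)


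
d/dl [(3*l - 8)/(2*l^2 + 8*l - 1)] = (-6*l^2 + 32*l + 61)/(4*l^4 + 32*l^3 + 60*l^2 - 16*l + 1)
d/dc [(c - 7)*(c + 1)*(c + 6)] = 3*c^2 - 43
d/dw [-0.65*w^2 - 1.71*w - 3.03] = -1.3*w - 1.71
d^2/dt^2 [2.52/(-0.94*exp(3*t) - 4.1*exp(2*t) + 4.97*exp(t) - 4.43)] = (-2.52*(2.82*exp(2*t) + 8.2*exp(t) - 4.97)*(5.64*exp(2*t) + 16.4*exp(t) - 9.94)*exp(t) + (21.3192*exp(2*t) + 41.328*exp(t) - 12.5244)*(0.94*exp(3*t) + 4.1*exp(2*t) - 4.97*exp(t) + 4.43))*exp(t)/(0.94*exp(3*t) + 4.1*exp(2*t) - 4.97*exp(t) + 4.43)^3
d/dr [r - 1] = 1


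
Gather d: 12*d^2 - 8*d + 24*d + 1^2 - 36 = 12*d^2 + 16*d - 35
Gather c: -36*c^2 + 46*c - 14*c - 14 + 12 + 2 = -36*c^2 + 32*c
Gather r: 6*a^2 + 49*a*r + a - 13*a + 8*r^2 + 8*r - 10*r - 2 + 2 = 6*a^2 - 12*a + 8*r^2 + r*(49*a - 2)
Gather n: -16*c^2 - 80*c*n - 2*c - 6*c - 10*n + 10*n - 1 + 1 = -16*c^2 - 80*c*n - 8*c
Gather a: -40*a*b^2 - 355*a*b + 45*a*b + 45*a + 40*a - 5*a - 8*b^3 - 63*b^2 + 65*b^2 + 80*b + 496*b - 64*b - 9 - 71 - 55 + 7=a*(-40*b^2 - 310*b + 80) - 8*b^3 + 2*b^2 + 512*b - 128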